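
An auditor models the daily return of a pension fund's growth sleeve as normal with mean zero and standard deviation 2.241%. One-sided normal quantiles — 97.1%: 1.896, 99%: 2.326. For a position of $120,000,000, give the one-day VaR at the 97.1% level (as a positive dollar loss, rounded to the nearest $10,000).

$5,100,000

VaR = z·σ = 1.896 × 2.241% = 4.249%.
On $120,000,000: 0.04249 × $120,000,000 = $5,098,800.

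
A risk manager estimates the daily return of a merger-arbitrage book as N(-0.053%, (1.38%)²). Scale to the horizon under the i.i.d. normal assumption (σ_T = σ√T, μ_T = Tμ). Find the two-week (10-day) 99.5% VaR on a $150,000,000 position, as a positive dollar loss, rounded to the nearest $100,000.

At 99.5%, z = 2.576.
σ_{10d} = 1.38% × √10 = 4.364%; μ_{10d} = 10 × -0.053% = -0.530%.
VaR = −(-0.530%) + 2.576 × 4.364% = 11.772%.
On $150,000,000: 0.11772 × $150,000,000 = $17,658,000.

$17,700,000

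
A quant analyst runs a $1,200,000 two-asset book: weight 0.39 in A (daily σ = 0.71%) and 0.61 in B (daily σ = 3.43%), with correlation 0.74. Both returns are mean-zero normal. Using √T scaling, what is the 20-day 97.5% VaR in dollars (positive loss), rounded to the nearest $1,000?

σ_p = √(0.39²·0.71² + 0.61²·3.43² + 2·0.74·0.39·0.61·0.71·3.43) = 2.305%.
σ_{20d} = 2.305% × √20 = 10.308%.
z(97.5%) = 1.960.
VaR = 1.960 × 10.308% = 20.204%; on $1,200,000 that is $242,448.

$242,000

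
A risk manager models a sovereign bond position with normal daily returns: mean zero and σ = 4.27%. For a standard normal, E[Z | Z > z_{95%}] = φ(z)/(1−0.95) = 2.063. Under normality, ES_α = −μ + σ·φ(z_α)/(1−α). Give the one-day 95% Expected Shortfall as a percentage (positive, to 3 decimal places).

8.809%

ES = 4.27% × 2.063 = 8.809%.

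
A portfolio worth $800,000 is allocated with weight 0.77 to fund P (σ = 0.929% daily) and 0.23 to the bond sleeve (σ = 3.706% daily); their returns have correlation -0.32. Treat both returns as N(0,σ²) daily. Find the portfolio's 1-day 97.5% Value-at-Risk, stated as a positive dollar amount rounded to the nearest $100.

σ_p² = 0.77²·0.929² + 0.23²·3.706² + 2·-0.32·0.77·0.23·0.929·3.706 = 0.8480 (%²).
σ_p = √0.8480 = 0.921%.
At 97.5%, z = 1.960.
VaR = 1.960 × 0.921% = 1.805%; on $800,000 that is $14,440.

$14,400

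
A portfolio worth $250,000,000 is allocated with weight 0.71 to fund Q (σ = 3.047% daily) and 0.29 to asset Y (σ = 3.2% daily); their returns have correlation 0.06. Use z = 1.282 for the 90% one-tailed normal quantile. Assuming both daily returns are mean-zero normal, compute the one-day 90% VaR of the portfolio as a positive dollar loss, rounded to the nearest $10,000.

$7,710,000

σ_p² = 0.71²·3.047² + 0.29²·3.2² + 2·0.06·0.71·0.29·3.047·3.2 = 5.7823 (%²).
σ_p = √5.7823 = 2.405%.
VaR = 1.282 × 2.405% = 3.083%; on $250,000,000 that is $7,707,500.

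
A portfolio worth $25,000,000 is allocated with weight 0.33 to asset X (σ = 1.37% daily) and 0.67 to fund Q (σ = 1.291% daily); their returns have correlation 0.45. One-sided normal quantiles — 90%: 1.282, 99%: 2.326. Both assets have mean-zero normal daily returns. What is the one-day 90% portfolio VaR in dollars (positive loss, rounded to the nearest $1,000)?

σ_p² = 0.33²·1.37² + 0.67²·1.291² + 2·0.45·0.33·0.67·1.37·1.291 = 1.3045 (%²).
σ_p = √1.3045 = 1.142%.
VaR = 1.282 × 1.142% = 1.464%; on $25,000,000 that is $366,000.

$366,000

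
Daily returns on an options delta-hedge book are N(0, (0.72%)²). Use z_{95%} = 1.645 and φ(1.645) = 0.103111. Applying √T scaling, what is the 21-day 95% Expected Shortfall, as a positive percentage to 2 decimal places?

6.80%

σ_{21d} = 0.72% × √21 = 3.299%.
ES multiplier = φ(z)/(1−α) = 0.103111/0.05 = 2.062.
ES = 3.299% × 2.062 = 6.803%.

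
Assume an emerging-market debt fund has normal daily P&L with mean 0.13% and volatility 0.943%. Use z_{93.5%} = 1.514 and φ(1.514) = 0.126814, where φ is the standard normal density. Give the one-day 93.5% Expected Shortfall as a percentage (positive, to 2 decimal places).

1.71%

Tail multiplier: φ(z)/(1−α) = 0.126814 / 0.065 = 1.951.
ES = −(0.13%) + 0.943% × 1.951 = 1.710%.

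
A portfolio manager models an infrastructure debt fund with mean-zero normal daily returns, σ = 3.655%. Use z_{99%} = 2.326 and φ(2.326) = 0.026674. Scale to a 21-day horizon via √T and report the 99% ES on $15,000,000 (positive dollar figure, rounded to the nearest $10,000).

σ_{21d} = 3.655% × √21 = 16.749%.
ES multiplier = φ(z)/(1−α) = 0.026674/0.01 = 2.667.
ES = 16.749% × 2.667 = 44.670%; on $15,000,000: $6,700,500.

$6,700,000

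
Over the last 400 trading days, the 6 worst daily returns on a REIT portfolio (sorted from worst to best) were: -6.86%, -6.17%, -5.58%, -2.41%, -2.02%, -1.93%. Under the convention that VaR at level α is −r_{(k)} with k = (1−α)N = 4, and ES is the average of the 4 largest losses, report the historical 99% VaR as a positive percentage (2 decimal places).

2.41%

k = 4; the 4th lowest return is -2.41%, so VaR = 2.41%.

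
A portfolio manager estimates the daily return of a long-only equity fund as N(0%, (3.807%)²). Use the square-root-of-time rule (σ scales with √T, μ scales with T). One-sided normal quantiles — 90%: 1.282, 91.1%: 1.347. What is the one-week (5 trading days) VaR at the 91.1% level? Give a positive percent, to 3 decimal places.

σ_{5d} = 3.807% × √5 = 8.513%.
VaR = 1.347 × 8.513% = 11.467%.

11.467%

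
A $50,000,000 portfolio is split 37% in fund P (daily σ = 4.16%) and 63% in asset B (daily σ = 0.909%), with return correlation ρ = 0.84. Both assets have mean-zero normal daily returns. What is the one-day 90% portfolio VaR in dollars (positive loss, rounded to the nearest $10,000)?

σ_p² = 0.37²·4.16² + 0.63²·0.909² + 2·0.84·0.37·0.63·4.16·0.909 = 4.1779 (%²).
σ_p = √4.1779 = 2.044%.
At 90%, z = 1.282.
VaR = 1.282 × 2.044% = 2.620%; on $50,000,000 that is $1,310,000.

$1,310,000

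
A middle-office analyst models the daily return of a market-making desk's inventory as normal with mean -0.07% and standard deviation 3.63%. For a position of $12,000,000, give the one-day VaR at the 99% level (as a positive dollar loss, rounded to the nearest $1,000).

$1,022,000

At 99% one-sided, z = 2.326.
VaR = −μ + z·σ = −(-0.07%) + 2.326 × 3.63% = 8.513%.
On $12,000,000: 0.08513 × $12,000,000 = $1,021,560.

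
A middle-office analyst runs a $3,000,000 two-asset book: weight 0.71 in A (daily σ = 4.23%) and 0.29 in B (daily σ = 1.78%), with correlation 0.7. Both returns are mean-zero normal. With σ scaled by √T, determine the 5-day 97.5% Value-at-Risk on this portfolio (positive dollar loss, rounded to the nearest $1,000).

σ_p = √(0.71²·4.23² + 0.29²·1.78² + 2·0.7·0.71·0.29·4.23·1.78) = 3.385%.
σ_{5d} = 3.385% × √5 = 7.569%.
z(97.5%) = 1.960.
VaR = 1.960 × 7.569% = 14.835%; on $3,000,000 that is $445,050.

$445,000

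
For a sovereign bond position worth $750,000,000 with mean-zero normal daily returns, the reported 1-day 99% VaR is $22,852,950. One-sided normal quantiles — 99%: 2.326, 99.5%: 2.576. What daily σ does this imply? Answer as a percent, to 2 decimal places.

VaR as a fraction: $22,852,950 / $750,000,000 = 3.047%.
σ = VaR / z = 3.047% / 2.326 = 1.310%.

1.31%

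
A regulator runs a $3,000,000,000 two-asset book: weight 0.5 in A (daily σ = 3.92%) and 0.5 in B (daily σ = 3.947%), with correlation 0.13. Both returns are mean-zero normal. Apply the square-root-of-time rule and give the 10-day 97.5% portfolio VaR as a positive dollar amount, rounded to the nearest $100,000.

$549,800,000

σ_p = √(0.5²·3.92² + 0.5²·3.947² + 2·0.13·0.5·0.5·3.92·3.947) = 2.957%.
σ_{10d} = 2.957% × √10 = 9.351%.
z(97.5%) = 1.960.
VaR = 1.960 × 9.351% = 18.328%; on $3,000,000,000 that is $549,840,000.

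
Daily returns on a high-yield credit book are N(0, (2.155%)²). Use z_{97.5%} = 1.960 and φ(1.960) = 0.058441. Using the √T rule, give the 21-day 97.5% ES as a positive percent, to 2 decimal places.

23.09%

σ_{21d} = 2.155% × √21 = 9.875%.
ES multiplier = φ(z)/(1−α) = 0.058441/0.025 = 2.338.
ES = 9.875% × 2.338 = 23.088%.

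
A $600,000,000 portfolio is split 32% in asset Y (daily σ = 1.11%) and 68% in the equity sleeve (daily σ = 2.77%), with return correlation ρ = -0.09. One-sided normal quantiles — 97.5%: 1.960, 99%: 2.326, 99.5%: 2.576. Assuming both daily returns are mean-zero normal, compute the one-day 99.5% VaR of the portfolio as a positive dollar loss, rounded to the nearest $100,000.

$29,100,000

σ_p² = 0.32²·1.11² + 0.68²·2.77² + 2·-0.09·0.32·0.68·1.11·2.77 = 3.5537 (%²).
σ_p = √3.5537 = 1.885%.
VaR = 2.576 × 1.885% = 4.856%; on $600,000,000 that is $29,136,000.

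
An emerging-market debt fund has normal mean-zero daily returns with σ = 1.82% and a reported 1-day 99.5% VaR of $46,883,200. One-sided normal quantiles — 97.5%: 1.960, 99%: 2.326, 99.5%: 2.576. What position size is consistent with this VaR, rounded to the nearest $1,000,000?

VaR as a fraction of value: z·σ = 2.576 × 1.82% = 4.68832%.
Position = $46,883,200 / 0.0468832 = $1,000,000,000.

$1,000,000,000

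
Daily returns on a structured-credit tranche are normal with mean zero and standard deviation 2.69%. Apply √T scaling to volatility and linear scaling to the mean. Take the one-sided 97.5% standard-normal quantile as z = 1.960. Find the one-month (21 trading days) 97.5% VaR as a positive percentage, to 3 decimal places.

σ_{21d} = 2.69% × √21 = 12.327%.
VaR = 1.960 × 12.327% = 24.161%.

24.161%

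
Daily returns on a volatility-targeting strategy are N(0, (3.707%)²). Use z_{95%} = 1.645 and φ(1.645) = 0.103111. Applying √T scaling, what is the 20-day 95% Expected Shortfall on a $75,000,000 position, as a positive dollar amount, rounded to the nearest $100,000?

σ_{20d} = 3.707% × √20 = 16.578%.
ES multiplier = φ(z)/(1−α) = 0.103111/0.05 = 2.062.
ES = 16.578% × 2.062 = 34.184%; on $75,000,000: $25,638,000.

$25,600,000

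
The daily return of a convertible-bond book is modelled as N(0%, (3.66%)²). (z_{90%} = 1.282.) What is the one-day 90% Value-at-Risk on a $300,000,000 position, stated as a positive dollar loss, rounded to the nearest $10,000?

VaR = z·σ = 1.282 × 3.66% = 4.692%.
On $300,000,000: 0.04692 × $300,000,000 = $14,076,000.

$14,080,000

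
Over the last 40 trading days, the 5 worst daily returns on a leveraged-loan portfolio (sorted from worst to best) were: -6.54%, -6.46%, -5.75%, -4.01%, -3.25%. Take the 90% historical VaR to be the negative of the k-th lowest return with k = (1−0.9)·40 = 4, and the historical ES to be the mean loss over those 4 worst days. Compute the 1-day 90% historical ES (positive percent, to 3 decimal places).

The 4 worst returns sum to -22.76%.
ES = −(-22.76%) / 4 = 5.69% ≈ 5.690%.

5.690%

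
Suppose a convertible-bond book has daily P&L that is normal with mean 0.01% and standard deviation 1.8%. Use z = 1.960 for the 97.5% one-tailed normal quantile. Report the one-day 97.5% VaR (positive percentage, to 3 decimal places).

VaR = −μ + z·σ = −(0.01%) + 1.960 × 1.8% = 3.518%.

3.518%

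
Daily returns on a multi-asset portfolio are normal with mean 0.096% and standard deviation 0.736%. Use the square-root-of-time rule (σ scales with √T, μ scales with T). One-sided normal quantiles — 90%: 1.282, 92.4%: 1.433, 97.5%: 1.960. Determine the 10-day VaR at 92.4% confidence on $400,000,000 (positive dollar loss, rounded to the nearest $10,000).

$9,500,000

σ_{10d} = 0.736% × √10 = 2.327%; μ_{10d} = 10 × 0.096% = 0.960%.
VaR = −(0.960%) + 1.433 × 2.327% = 2.375%.
On $400,000,000: 0.02375 × $400,000,000 = $9,500,000.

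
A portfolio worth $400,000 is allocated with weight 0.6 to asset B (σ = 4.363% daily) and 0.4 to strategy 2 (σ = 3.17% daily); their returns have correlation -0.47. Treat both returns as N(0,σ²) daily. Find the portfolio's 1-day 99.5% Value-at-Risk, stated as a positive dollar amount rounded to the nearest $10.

$23,810

σ_p² = 0.6²·4.363² + 0.4²·3.17² + 2·-0.47·0.6·0.4·4.363·3.17 = 5.3405 (%²).
σ_p = √5.3405 = 2.311%.
At 99.5%, z = 2.576.
VaR = 2.576 × 2.311% = 5.953%; on $400,000 that is $23,812.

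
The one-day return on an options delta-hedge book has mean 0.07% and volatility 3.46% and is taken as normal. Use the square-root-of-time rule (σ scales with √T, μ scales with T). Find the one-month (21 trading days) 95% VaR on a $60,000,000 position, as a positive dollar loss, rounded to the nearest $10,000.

$14,770,000

At 95%, z = 1.645.
σ_{21d} = 3.46% × √21 = 15.856%; μ_{21d} = 21 × 0.07% = 1.470%.
VaR = −(1.470%) + 1.645 × 15.856% = 24.613%.
On $60,000,000: 0.24613 × $60,000,000 = $14,767,800.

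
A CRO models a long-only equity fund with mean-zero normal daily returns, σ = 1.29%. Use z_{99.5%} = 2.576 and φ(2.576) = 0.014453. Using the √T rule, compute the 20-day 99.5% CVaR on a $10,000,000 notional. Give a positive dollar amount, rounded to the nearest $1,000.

$1,668,000

σ_{20d} = 1.29% × √20 = 5.769%.
ES multiplier = φ(z)/(1−α) = 0.014453/0.005 = 2.891.
ES = 5.769% × 2.891 = 16.678%; on $10,000,000: $1,667,800.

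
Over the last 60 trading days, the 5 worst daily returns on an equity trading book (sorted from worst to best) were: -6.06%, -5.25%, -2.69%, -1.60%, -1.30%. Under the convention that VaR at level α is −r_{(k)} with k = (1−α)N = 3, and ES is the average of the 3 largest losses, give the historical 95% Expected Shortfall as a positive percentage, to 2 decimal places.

4.67%

The 3 worst returns sum to -14.00%.
ES = −(-14.00%) / 3 = 4.6666…% ≈ 4.67%.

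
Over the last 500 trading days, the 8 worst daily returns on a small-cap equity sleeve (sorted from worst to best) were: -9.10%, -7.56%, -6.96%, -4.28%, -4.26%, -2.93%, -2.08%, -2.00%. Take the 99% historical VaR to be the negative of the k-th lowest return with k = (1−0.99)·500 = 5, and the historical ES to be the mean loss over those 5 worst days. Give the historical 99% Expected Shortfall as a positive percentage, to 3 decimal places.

The 5 worst returns sum to -32.16%.
ES = −(-32.16%) / 5 = 6.432%.

6.432%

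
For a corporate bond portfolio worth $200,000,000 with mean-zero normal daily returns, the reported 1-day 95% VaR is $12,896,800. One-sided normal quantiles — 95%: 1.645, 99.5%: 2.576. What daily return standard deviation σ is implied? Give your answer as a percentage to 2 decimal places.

3.92%

VaR as a fraction: $12,896,800 / $200,000,000 = 6.448%.
σ = VaR / z = 6.448% / 1.645 = 3.920%.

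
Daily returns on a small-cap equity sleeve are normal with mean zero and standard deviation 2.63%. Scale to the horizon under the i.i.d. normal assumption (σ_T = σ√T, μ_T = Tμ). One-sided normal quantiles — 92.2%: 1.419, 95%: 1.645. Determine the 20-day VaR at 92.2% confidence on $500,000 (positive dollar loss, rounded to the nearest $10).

σ_{20d} = 2.63% × √20 = 11.762%.
VaR = 1.419 × 11.762% = 16.690%.
On $500,000: 0.16690 × $500,000 = $83,450.

$83,450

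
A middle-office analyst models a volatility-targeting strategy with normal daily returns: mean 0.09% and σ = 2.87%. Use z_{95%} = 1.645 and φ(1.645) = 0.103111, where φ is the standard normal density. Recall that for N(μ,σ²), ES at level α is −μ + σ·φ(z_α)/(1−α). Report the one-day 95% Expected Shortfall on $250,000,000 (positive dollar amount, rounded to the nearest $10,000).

Tail multiplier: φ(z)/(1−α) = 0.103111 / 0.05 = 2.062.
ES = −(0.09%) + 2.87% × 2.062 = 5.828%.
On $250,000,000: 0.05828 × $250,000,000 = $14,570,000.

$14,570,000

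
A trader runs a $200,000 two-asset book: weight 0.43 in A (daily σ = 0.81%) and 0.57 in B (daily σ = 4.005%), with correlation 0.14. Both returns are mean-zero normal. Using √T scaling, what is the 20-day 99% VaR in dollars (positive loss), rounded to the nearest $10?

σ_p = √(0.43²·0.81² + 0.57²·4.005² + 2·0.14·0.43·0.57·0.81·4.005) = 2.357%.
σ_{20d} = 2.357% × √20 = 10.541%.
z(99%) = 2.326.
VaR = 2.326 × 10.541% = 24.518%; on $200,000 that is $49,036.

$49,040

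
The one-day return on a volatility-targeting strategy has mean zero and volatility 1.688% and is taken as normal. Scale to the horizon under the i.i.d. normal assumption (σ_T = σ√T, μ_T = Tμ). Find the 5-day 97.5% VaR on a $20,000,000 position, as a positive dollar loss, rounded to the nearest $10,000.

At 97.5%, z = 1.960.
σ_{5d} = 1.688% × √5 = 3.774%.
VaR = 1.960 × 3.774% = 7.397%.
On $20,000,000: 0.07397 × $20,000,000 = $1,479,400.

$1,480,000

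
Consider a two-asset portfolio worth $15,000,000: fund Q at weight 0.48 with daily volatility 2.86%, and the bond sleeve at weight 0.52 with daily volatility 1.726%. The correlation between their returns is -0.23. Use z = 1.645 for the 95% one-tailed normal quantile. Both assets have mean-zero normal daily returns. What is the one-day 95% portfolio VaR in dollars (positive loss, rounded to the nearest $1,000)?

$360,000

σ_p² = 0.48²·2.86² + 0.52²·1.726² + 2·-0.23·0.48·0.52·2.86·1.726 = 2.1233 (%²).
σ_p = √2.1233 = 1.457%.
VaR = 1.645 × 1.457% = 2.397%; on $15,000,000 that is $359,550.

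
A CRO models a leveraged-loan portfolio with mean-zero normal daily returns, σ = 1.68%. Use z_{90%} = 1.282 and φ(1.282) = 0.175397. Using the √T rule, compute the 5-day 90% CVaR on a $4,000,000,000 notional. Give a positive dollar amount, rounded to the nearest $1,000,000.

σ_{5d} = 1.68% × √5 = 3.757%.
ES multiplier = φ(z)/(1−α) = 0.175397/0.1 = 1.754.
ES = 3.757% × 1.754 = 6.590%; on $4,000,000,000: $263,600,000.

$264,000,000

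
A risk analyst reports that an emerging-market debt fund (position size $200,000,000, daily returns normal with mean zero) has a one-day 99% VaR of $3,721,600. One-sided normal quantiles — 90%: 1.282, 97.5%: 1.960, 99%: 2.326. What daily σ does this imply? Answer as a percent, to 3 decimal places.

VaR as a fraction: $3,721,600 / $200,000,000 = 1.861%.
σ = VaR / z = 1.861% / 2.326 = 0.800%.

0.800%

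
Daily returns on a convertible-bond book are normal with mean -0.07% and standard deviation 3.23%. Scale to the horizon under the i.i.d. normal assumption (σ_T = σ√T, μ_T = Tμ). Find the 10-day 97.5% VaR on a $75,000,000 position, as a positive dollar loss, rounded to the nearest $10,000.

$15,540,000

At 97.5%, z = 1.960.
σ_{10d} = 3.23% × √10 = 10.214%; μ_{10d} = 10 × -0.07% = -0.700%.
VaR = −(-0.700%) + 1.960 × 10.214% = 20.719%.
On $75,000,000: 0.20719 × $75,000,000 = $15,539,250.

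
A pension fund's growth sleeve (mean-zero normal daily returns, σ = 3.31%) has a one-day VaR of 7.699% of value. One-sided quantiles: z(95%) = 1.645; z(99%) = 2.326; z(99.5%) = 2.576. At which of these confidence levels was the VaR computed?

Implied z = VaR/σ = 7.699 / 3.31 = 2.326.
This matches z(99%) = 2.326.

99%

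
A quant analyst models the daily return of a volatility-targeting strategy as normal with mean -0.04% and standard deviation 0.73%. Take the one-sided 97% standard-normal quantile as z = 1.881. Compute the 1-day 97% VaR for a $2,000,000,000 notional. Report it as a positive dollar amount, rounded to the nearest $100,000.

VaR = −μ + z·σ = −(-0.04%) + 1.881 × 0.73% = 1.413%.
On $2,000,000,000: 0.01413 × $2,000,000,000 = $28,260,000.

$28,300,000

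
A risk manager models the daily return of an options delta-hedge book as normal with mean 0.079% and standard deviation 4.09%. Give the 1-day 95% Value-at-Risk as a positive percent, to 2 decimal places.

6.65%

At 95% one-sided, z = 1.645.
VaR = −μ + z·σ = −(0.079%) + 1.645 × 4.09% = 6.649%.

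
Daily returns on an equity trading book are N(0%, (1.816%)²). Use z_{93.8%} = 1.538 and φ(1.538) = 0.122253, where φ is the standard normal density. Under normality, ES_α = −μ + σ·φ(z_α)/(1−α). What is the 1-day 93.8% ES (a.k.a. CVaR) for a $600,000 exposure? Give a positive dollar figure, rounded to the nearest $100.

Tail multiplier: φ(z)/(1−α) = 0.122253 / 0.062 = 1.972.
ES = 1.816% × 1.972 = 3.581%.
On $600,000: 0.03581 × $600,000 = $21,486.

$21,500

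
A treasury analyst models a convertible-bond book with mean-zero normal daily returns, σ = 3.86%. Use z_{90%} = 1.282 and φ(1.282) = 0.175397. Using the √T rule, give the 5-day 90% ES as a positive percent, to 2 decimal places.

σ_{5d} = 3.86% × √5 = 8.631%.
ES multiplier = φ(z)/(1−α) = 0.175397/0.1 = 1.754.
ES = 8.631% × 1.754 = 15.139%.

15.14%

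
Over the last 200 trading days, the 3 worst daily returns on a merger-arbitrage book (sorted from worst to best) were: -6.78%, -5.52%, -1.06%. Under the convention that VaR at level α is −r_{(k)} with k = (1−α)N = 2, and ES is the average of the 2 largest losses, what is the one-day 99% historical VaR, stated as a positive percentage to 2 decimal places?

k = 2; the 2nd lowest return is -5.52%, so VaR = 5.52%.

5.52%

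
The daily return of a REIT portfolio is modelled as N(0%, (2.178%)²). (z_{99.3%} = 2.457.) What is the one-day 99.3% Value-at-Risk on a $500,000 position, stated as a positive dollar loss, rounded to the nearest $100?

VaR = z·σ = 2.457 × 2.178% = 5.351%.
On $500,000: 0.05351 × $500,000 = $26,755.

$26,800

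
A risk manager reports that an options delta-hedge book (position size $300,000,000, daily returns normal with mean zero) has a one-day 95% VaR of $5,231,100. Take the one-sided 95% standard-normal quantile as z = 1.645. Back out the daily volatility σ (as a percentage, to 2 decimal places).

1.06%

VaR as a fraction: $5,231,100 / $300,000,000 = 1.744%.
σ = VaR / z = 1.744% / 1.645 = 1.060%.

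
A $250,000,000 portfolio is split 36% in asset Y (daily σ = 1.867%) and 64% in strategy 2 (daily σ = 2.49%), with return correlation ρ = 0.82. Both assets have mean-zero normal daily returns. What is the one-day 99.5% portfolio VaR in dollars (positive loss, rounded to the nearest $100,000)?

σ_p² = 0.36²·1.867² + 0.64²·2.49² + 2·0.82·0.36·0.64·1.867·2.49 = 4.7479 (%²).
σ_p = √4.7479 = 2.179%.
At 99.5%, z = 2.576.
VaR = 2.576 × 2.179% = 5.613%; on $250,000,000 that is $14,032,500.

$14,000,000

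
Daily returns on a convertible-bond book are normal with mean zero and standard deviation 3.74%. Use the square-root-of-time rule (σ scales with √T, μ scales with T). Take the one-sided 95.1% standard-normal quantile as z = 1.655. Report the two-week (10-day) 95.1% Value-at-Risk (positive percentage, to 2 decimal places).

19.57%

σ_{10d} = 3.74% × √10 = 11.827%.
VaR = 1.655 × 11.827% = 19.574%.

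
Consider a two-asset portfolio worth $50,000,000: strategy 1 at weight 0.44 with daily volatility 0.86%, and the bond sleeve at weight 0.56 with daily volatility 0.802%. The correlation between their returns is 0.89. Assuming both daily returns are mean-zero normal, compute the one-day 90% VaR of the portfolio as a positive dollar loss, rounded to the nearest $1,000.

σ_p² = 0.44²·0.86² + 0.56²·0.802² + 2·0.89·0.44·0.56·0.86·0.802 = 0.6474 (%²).
σ_p = √0.6474 = 0.805%.
At 90%, z = 1.282.
VaR = 1.282 × 0.805% = 1.032%; on $50,000,000 that is $516,000.

$516,000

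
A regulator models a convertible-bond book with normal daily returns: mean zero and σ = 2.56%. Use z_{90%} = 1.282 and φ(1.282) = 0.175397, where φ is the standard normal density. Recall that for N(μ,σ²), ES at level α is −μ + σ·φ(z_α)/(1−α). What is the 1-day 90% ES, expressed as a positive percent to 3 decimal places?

4.490%

Tail multiplier: φ(z)/(1−α) = 0.175397 / 0.1 = 1.754.
ES = 2.56% × 1.754 = 4.490%.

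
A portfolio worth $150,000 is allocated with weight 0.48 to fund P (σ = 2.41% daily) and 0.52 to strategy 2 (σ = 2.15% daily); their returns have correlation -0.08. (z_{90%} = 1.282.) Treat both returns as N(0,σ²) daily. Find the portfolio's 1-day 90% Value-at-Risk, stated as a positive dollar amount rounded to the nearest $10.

σ_p² = 0.48²·2.41² + 0.52²·2.15² + 2·-0.08·0.48·0.52·2.41·2.15 = 2.3812 (%²).
σ_p = √2.3812 = 1.543%.
VaR = 1.282 × 1.543% = 1.978%; on $150,000 that is $2,967.

$2,970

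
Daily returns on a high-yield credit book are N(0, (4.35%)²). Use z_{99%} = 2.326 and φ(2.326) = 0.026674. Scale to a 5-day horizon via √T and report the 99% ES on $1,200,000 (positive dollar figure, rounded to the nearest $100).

$311,300

σ_{5d} = 4.35% × √5 = 9.727%.
ES multiplier = φ(z)/(1−α) = 0.026674/0.01 = 2.667.
ES = 9.727% × 2.667 = 25.942%; on $1,200,000: $311,304.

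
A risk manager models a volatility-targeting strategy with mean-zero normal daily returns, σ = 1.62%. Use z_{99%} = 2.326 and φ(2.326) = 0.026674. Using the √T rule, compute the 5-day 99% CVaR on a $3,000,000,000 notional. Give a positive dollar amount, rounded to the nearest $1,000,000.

σ_{5d} = 1.62% × √5 = 3.622%.
ES multiplier = φ(z)/(1−α) = 0.026674/0.01 = 2.667.
ES = 3.622% × 2.667 = 9.660%; on $3,000,000,000: $289,800,000.

$290,000,000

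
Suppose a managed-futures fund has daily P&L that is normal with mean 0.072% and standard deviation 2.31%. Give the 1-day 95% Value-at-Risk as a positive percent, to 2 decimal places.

At 95% one-sided, z = 1.645.
VaR = −μ + z·σ = −(0.072%) + 1.645 × 2.31% = 3.728%.

3.73%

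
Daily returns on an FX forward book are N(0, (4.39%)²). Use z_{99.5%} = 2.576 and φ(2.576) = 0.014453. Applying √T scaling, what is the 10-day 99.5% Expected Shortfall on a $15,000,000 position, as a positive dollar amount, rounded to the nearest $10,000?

$6,020,000

σ_{10d} = 4.39% × √10 = 13.882%.
ES multiplier = φ(z)/(1−α) = 0.014453/0.005 = 2.891.
ES = 13.882% × 2.891 = 40.133%; on $15,000,000: $6,019,950.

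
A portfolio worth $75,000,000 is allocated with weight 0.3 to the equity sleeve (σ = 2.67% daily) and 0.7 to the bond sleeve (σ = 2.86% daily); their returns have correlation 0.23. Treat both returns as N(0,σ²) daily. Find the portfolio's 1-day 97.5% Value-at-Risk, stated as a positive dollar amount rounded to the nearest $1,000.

σ_p² = 0.3²·2.67² + 0.7²·2.86² + 2·0.23·0.3·0.7·2.67·2.86 = 5.3873 (%²).
σ_p = √5.3873 = 2.321%.
At 97.5%, z = 1.960.
VaR = 1.960 × 2.321% = 4.549%; on $75,000,000 that is $3,411,750.

$3,412,000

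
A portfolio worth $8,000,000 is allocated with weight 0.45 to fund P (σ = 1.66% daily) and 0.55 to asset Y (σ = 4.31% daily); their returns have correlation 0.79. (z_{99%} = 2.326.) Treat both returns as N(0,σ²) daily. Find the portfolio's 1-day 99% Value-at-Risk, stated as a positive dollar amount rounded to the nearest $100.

σ_p² = 0.45²·1.66² + 0.55²·4.31² + 2·0.79·0.45·0.55·1.66·4.31 = 8.9751 (%²).
σ_p = √8.9751 = 2.996%.
VaR = 2.326 × 2.996% = 6.969%; on $8,000,000 that is $557,520.

$557,500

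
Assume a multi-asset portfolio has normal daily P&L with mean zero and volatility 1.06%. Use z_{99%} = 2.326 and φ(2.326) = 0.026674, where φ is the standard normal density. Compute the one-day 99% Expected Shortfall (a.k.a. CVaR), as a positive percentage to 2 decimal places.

2.83%

Tail multiplier: φ(z)/(1−α) = 0.026674 / 0.01 = 2.667.
ES = 1.06% × 2.667 = 2.827%.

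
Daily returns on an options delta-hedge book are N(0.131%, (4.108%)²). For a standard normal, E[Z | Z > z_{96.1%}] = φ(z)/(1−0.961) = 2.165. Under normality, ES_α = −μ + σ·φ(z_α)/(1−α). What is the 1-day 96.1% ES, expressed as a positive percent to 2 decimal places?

8.76%

ES = −(0.131%) + 4.108% × 2.165 = 8.763%.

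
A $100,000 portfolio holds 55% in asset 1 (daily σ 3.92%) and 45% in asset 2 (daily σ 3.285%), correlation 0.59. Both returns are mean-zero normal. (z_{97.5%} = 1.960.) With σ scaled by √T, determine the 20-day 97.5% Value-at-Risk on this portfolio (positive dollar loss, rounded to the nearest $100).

σ_p = √(0.55²·3.92² + 0.45²·3.285² + 2·0.59·0.55·0.45·3.92·3.285) = 3.255%.
σ_{20d} = 3.255% × √20 = 14.557%.
VaR = 1.960 × 14.557% = 28.532%; on $100,000 that is $28,532.

$28,500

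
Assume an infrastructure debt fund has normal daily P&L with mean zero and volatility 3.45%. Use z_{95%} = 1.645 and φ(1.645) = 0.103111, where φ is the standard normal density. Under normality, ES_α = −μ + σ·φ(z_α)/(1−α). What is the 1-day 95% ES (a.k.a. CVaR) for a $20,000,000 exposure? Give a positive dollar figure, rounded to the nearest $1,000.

Tail multiplier: φ(z)/(1−α) = 0.103111 / 0.05 = 2.062.
ES = 3.45% × 2.062 = 7.114%.
On $20,000,000: 0.07114 × $20,000,000 = $1,422,800.

$1,423,000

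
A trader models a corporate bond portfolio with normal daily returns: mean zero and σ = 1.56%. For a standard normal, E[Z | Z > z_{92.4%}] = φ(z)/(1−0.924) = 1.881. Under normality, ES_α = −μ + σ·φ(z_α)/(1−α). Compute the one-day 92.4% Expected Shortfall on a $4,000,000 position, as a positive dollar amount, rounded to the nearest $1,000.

$117,000

ES = 1.56% × 1.881 = 2.934%.
On $4,000,000: 0.02934 × $4,000,000 = $117,360.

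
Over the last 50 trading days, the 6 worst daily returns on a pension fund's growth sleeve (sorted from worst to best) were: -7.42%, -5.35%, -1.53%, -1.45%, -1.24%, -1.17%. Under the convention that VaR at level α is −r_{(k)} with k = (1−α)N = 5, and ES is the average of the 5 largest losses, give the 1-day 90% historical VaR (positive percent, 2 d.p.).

k = 5; the 5th lowest return is -1.24%, so VaR = 1.24%.

1.24%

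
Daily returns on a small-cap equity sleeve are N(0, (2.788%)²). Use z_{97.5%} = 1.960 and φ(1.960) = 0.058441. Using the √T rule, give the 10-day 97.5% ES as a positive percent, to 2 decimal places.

20.61%

σ_{10d} = 2.788% × √10 = 8.816%.
ES multiplier = φ(z)/(1−α) = 0.058441/0.025 = 2.338.
ES = 8.816% × 2.338 = 20.612%.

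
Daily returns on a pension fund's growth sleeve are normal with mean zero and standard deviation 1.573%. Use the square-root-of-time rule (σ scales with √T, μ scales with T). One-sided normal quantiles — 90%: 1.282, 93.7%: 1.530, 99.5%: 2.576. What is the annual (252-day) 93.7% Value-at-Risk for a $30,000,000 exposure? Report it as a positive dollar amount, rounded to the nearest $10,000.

σ_{252d} = 1.573% × √252 = 24.971%.
VaR = 1.530 × 24.971% = 38.206%.
On $30,000,000: 0.38206 × $30,000,000 = $11,461,800.

$11,460,000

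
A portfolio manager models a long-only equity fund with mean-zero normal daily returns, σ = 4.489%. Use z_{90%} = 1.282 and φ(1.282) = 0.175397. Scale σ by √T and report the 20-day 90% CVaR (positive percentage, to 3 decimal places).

35.212%

σ_{20d} = 4.489% × √20 = 20.075%.
ES multiplier = φ(z)/(1−α) = 0.175397/0.1 = 1.754.
ES = 20.075% × 1.754 = 35.212%.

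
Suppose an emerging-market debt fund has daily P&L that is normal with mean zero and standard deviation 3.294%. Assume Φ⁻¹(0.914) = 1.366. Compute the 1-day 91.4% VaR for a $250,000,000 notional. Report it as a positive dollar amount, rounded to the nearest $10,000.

$11,250,000

VaR = z·σ = 1.366 × 3.294% = 4.500%.
On $250,000,000: 0.04500 × $250,000,000 = $11,250,000.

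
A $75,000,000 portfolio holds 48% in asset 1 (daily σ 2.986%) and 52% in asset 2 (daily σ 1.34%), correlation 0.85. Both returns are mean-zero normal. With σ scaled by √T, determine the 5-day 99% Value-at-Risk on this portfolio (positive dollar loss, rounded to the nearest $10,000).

σ_p = √(0.48²·2.986² + 0.52²·1.34² + 2·0.85·0.48·0.52·2.986·1.34) = 2.059%.
σ_{5d} = 2.059% × √5 = 4.604%.
z(99%) = 2.326.
VaR = 2.326 × 4.604% = 10.709%; on $75,000,000 that is $8,031,750.

$8,030,000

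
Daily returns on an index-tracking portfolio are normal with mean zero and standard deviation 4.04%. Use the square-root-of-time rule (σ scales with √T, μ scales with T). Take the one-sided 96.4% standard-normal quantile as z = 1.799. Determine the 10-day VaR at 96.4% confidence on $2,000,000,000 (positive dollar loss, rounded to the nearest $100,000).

σ_{10d} = 4.04% × √10 = 12.776%.
VaR = 1.799 × 12.776% = 22.984%.
On $2,000,000,000: 0.22984 × $2,000,000,000 = $459,680,000.

$459,700,000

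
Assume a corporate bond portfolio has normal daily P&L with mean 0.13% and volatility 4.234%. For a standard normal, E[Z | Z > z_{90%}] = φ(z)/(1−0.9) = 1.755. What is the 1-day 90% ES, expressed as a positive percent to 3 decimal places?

ES = −(0.13%) + 4.234% × 1.755 = 7.301%.

7.301%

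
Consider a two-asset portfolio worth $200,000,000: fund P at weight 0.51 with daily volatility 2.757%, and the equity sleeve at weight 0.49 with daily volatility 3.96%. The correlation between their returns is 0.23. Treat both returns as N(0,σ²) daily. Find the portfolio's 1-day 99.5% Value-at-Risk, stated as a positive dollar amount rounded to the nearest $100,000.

$13,600,000

σ_p² = 0.51²·2.757² + 0.49²·3.96² + 2·0.23·0.51·0.49·2.757·3.96 = 6.9972 (%²).
σ_p = √6.9972 = 2.645%.
At 99.5%, z = 2.576.
VaR = 2.576 × 2.645% = 6.814%; on $200,000,000 that is $13,628,000.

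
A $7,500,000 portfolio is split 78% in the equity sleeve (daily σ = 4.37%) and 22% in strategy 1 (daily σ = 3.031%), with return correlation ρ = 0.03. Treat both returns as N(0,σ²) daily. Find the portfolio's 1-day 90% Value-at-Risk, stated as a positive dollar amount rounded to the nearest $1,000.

σ_p² = 0.78²·4.37² + 0.22²·3.031² + 2·0.03·0.78·0.22·4.37·3.031 = 12.1996 (%²).
σ_p = √12.1996 = 3.493%.
At 90%, z = 1.282.
VaR = 1.282 × 3.493% = 4.478%; on $7,500,000 that is $335,850.

$336,000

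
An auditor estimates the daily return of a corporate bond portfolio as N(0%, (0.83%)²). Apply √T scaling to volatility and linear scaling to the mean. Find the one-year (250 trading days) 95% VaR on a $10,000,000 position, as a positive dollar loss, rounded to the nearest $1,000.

At 95%, z = 1.645.
σ_{250d} = 0.83% × √250 = 13.123%.
VaR = 1.645 × 13.123% = 21.587%.
On $10,000,000: 0.21587 × $10,000,000 = $2,158,700.

$2,159,000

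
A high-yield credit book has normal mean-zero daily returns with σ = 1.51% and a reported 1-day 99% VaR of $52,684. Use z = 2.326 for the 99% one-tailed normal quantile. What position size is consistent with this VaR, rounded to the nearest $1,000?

$1,500,000

VaR as a fraction of value: z·σ = 2.326 × 1.51% = 3.51226%.
Position = $52,684 / 0.0351226 = $1,500,003.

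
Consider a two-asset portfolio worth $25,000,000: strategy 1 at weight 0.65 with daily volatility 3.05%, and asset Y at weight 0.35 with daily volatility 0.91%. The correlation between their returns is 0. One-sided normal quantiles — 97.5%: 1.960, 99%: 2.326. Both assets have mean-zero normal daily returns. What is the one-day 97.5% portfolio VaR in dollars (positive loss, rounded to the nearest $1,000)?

σ_p² = 0.65²·3.05² + 0.35²·0.91² + 2·0·0.65·0.35·3.05·0.91 = 4.0317 (%²).
σ_p = √4.0317 = 2.008%.
VaR = 1.960 × 2.008% = 3.936%; on $25,000,000 that is $984,000.

$984,000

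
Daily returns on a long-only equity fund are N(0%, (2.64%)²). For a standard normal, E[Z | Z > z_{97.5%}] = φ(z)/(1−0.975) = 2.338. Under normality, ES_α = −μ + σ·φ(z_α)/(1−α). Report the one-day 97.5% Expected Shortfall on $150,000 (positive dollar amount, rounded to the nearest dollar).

$9,258

ES = 2.64% × 2.338 = 6.172%.
On $150,000: 0.06172 × $150,000 = $9,258.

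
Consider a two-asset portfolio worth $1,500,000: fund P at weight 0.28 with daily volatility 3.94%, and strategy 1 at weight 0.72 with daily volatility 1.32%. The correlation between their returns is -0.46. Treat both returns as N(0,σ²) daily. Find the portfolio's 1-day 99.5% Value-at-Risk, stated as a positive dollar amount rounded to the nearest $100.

σ_p² = 0.28²·3.94² + 0.72²·1.32² + 2·-0.46·0.28·0.72·3.94·1.32 = 1.1557 (%²).
σ_p = √1.1557 = 1.075%.
At 99.5%, z = 2.576.
VaR = 2.576 × 1.075% = 2.769%; on $1,500,000 that is $41,535.

$41,500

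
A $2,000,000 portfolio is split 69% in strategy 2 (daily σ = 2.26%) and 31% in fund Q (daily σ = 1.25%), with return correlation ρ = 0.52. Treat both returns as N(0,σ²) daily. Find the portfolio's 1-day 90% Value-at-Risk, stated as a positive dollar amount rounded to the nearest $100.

$45,900

σ_p² = 0.69²·2.26² + 0.31²·1.25² + 2·0.52·0.69·0.31·2.26·1.25 = 3.2103 (%²).
σ_p = √3.2103 = 1.792%.
At 90%, z = 1.282.
VaR = 1.282 × 1.792% = 2.297%; on $2,000,000 that is $45,940.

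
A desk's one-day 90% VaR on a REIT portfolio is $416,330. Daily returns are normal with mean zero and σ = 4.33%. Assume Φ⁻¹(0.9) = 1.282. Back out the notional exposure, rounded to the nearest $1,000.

$7,500,000

VaR as a fraction of value: z·σ = 1.282 × 4.33% = 5.55106%.
Position = $416,330 / 0.0555106 = $7,500,009.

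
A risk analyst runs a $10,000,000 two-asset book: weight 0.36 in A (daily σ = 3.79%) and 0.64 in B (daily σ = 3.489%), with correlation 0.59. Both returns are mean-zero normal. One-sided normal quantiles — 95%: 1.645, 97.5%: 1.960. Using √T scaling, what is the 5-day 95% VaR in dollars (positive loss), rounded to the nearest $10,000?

$1,190,000

σ_p = √(0.36²·3.79² + 0.64²·3.489² + 2·0.59·0.36·0.64·3.79·3.489) = 3.232%.
σ_{5d} = 3.232% × √5 = 7.227%.
VaR = 1.645 × 7.227% = 11.888%; on $10,000,000 that is $1,188,800.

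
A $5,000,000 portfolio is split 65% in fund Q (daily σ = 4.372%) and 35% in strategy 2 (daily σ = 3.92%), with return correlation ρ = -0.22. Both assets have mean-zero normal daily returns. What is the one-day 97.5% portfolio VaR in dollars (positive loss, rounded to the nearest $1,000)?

σ_p² = 0.65²·4.372² + 0.35²·3.92² + 2·-0.22·0.65·0.35·4.372·3.92 = 8.2427 (%²).
σ_p = √8.2427 = 2.871%.
At 97.5%, z = 1.960.
VaR = 1.960 × 2.871% = 5.627%; on $5,000,000 that is $281,350.

$281,000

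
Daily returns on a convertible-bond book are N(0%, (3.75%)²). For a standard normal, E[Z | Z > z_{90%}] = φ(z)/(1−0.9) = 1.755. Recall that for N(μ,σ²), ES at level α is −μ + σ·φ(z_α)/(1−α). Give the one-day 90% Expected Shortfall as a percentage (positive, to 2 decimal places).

ES = 3.75% × 1.755 = 6.581%.

6.58%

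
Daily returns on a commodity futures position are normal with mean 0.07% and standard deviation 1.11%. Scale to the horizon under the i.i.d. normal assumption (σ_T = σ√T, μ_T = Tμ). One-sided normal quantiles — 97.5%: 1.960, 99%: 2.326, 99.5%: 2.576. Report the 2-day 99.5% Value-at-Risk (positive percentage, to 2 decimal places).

σ_{2d} = 1.11% × √2 = 1.570%; μ_{2d} = 2 × 0.07% = 0.140%.
VaR = −(0.140%) + 2.576 × 1.570% = 3.904%.

3.90%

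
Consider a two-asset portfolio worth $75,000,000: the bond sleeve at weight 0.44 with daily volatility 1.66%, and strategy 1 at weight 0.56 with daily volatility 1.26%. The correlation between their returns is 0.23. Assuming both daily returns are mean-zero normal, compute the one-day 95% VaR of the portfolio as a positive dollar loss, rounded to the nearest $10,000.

σ_p² = 0.44²·1.66² + 0.56²·1.26² + 2·0.23·0.44·0.56·1.66·1.26 = 1.2684 (%²).
σ_p = √1.2684 = 1.126%.
At 95%, z = 1.645.
VaR = 1.645 × 1.126% = 1.852%; on $75,000,000 that is $1,389,000.

$1,390,000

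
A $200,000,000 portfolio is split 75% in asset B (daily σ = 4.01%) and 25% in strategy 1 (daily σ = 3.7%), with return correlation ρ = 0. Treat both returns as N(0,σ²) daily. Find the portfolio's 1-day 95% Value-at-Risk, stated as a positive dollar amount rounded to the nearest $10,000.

$10,350,000

σ_p² = 0.75²·4.01² + 0.25²·3.7² + 2·0·0.75·0.25·4.01·3.7 = 9.9007 (%²).
σ_p = √9.9007 = 3.147%.
At 95%, z = 1.645.
VaR = 1.645 × 3.147% = 5.177%; on $200,000,000 that is $10,354,000.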